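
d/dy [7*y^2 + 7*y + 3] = 14*y + 7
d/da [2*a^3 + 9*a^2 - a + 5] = 6*a^2 + 18*a - 1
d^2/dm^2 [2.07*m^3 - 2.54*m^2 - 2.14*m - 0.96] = 12.42*m - 5.08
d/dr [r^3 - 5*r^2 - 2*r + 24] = 3*r^2 - 10*r - 2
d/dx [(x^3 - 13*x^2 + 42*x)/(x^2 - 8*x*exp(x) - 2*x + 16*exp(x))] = (2*x*(x^2 - 13*x + 42)*(4*x*exp(x) - x - 4*exp(x) + 1) + (3*x^2 - 26*x + 42)*(x^2 - 8*x*exp(x) - 2*x + 16*exp(x)))/(x^2 - 8*x*exp(x) - 2*x + 16*exp(x))^2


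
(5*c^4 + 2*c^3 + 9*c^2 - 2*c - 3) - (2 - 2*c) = 5*c^4 + 2*c^3 + 9*c^2 - 5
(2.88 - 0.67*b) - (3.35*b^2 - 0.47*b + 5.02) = -3.35*b^2 - 0.2*b - 2.14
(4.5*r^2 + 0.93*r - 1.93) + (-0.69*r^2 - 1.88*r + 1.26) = 3.81*r^2 - 0.95*r - 0.67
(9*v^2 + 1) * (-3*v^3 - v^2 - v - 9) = -27*v^5 - 9*v^4 - 12*v^3 - 82*v^2 - v - 9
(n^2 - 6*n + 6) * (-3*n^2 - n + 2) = -3*n^4 + 17*n^3 - 10*n^2 - 18*n + 12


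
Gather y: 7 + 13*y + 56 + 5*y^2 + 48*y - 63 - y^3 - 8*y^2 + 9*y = -y^3 - 3*y^2 + 70*y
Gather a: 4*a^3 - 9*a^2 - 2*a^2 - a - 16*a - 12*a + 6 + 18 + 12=4*a^3 - 11*a^2 - 29*a + 36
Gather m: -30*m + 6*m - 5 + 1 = -24*m - 4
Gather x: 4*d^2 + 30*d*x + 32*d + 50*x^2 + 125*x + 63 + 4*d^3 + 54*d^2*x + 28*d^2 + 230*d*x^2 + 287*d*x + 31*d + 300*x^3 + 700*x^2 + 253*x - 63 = 4*d^3 + 32*d^2 + 63*d + 300*x^3 + x^2*(230*d + 750) + x*(54*d^2 + 317*d + 378)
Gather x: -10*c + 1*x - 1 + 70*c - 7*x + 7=60*c - 6*x + 6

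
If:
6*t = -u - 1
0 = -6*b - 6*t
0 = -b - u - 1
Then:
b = 0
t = 0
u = -1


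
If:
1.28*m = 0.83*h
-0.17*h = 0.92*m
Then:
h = 0.00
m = 0.00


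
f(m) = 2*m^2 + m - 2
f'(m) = 4*m + 1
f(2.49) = 12.89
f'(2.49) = 10.96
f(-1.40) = 0.52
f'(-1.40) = -4.60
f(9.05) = 170.86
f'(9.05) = 37.20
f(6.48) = 88.46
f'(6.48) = 26.92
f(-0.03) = -2.03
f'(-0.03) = 0.88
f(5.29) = 59.26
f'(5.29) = 22.16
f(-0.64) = -1.82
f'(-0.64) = -1.56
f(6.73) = 95.32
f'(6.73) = 27.92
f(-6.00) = 64.00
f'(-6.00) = -23.00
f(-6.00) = 64.00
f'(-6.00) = -23.00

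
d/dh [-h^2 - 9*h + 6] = -2*h - 9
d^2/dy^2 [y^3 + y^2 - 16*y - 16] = 6*y + 2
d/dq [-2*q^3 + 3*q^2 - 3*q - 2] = -6*q^2 + 6*q - 3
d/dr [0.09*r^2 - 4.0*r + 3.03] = 0.18*r - 4.0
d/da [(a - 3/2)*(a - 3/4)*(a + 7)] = 3*a^2 + 19*a/2 - 117/8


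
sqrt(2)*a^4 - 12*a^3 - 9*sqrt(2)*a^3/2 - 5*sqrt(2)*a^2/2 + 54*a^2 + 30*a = a*(a - 5)*(a - 6*sqrt(2))*(sqrt(2)*a + sqrt(2)/2)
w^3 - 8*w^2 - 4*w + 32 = (w - 8)*(w - 2)*(w + 2)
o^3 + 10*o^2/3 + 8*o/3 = o*(o + 4/3)*(o + 2)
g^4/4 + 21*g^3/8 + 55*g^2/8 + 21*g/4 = g*(g/4 + 1/2)*(g + 3/2)*(g + 7)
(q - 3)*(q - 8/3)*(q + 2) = q^3 - 11*q^2/3 - 10*q/3 + 16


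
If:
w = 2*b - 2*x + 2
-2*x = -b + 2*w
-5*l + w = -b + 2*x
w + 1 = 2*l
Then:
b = -7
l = 3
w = 5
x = -17/2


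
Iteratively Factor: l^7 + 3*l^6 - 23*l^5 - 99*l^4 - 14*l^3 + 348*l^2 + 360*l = (l + 3)*(l^6 - 23*l^4 - 30*l^3 + 76*l^2 + 120*l) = (l + 2)*(l + 3)*(l^5 - 2*l^4 - 19*l^3 + 8*l^2 + 60*l) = (l - 2)*(l + 2)*(l + 3)*(l^4 - 19*l^2 - 30*l) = l*(l - 2)*(l + 2)*(l + 3)*(l^3 - 19*l - 30) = l*(l - 5)*(l - 2)*(l + 2)*(l + 3)*(l^2 + 5*l + 6) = l*(l - 5)*(l - 2)*(l + 2)*(l + 3)^2*(l + 2)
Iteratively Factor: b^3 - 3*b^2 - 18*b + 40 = (b + 4)*(b^2 - 7*b + 10) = (b - 2)*(b + 4)*(b - 5)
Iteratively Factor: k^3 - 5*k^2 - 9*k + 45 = (k - 3)*(k^2 - 2*k - 15) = (k - 3)*(k + 3)*(k - 5)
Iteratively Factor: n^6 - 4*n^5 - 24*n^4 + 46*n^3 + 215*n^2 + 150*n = (n - 5)*(n^5 + n^4 - 19*n^3 - 49*n^2 - 30*n) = n*(n - 5)*(n^4 + n^3 - 19*n^2 - 49*n - 30) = n*(n - 5)^2*(n^3 + 6*n^2 + 11*n + 6) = n*(n - 5)^2*(n + 1)*(n^2 + 5*n + 6) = n*(n - 5)^2*(n + 1)*(n + 3)*(n + 2)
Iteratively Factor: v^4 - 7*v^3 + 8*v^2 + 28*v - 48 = (v + 2)*(v^3 - 9*v^2 + 26*v - 24) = (v - 4)*(v + 2)*(v^2 - 5*v + 6) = (v - 4)*(v - 3)*(v + 2)*(v - 2)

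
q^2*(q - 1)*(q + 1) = q^4 - q^2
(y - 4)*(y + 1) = y^2 - 3*y - 4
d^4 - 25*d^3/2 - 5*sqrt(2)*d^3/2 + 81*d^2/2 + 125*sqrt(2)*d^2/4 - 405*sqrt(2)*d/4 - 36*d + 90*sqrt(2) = (d - 8)*(d - 3)*(d - 3/2)*(d - 5*sqrt(2)/2)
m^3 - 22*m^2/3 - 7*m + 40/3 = (m - 8)*(m - 1)*(m + 5/3)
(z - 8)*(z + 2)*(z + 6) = z^3 - 52*z - 96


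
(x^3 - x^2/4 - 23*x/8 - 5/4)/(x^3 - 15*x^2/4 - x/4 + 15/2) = (x + 1/2)/(x - 3)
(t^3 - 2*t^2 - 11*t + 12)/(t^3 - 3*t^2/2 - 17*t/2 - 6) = 2*(t^2 + 2*t - 3)/(2*t^2 + 5*t + 3)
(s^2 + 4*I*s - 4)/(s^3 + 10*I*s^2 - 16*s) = (s + 2*I)/(s*(s + 8*I))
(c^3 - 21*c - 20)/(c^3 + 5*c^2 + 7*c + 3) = (c^2 - c - 20)/(c^2 + 4*c + 3)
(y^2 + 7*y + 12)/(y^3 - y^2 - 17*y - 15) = (y + 4)/(y^2 - 4*y - 5)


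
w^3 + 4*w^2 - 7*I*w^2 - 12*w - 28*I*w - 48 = (w + 4)*(w - 4*I)*(w - 3*I)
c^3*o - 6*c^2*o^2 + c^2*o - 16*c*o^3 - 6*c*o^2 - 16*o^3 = (c - 8*o)*(c + 2*o)*(c*o + o)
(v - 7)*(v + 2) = v^2 - 5*v - 14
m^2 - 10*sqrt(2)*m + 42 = (m - 7*sqrt(2))*(m - 3*sqrt(2))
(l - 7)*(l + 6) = l^2 - l - 42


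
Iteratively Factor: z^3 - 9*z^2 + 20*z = (z - 5)*(z^2 - 4*z) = (z - 5)*(z - 4)*(z)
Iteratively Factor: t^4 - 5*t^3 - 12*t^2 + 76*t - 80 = (t - 2)*(t^3 - 3*t^2 - 18*t + 40) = (t - 2)^2*(t^2 - t - 20) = (t - 5)*(t - 2)^2*(t + 4)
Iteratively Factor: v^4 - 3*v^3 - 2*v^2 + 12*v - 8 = (v - 2)*(v^3 - v^2 - 4*v + 4) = (v - 2)*(v + 2)*(v^2 - 3*v + 2) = (v - 2)^2*(v + 2)*(v - 1)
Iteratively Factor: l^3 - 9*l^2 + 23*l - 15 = (l - 1)*(l^2 - 8*l + 15) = (l - 5)*(l - 1)*(l - 3)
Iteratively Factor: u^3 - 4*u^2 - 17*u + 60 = (u + 4)*(u^2 - 8*u + 15) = (u - 3)*(u + 4)*(u - 5)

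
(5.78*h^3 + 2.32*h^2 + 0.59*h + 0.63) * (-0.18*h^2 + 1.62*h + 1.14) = -1.0404*h^5 + 8.946*h^4 + 10.2414*h^3 + 3.4872*h^2 + 1.6932*h + 0.7182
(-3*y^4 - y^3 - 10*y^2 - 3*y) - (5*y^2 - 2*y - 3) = -3*y^4 - y^3 - 15*y^2 - y + 3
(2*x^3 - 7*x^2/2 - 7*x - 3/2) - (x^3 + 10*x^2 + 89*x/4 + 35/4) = x^3 - 27*x^2/2 - 117*x/4 - 41/4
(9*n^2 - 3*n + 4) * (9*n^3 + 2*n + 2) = 81*n^5 - 27*n^4 + 54*n^3 + 12*n^2 + 2*n + 8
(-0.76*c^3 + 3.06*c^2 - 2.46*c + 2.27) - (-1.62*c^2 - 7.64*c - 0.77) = -0.76*c^3 + 4.68*c^2 + 5.18*c + 3.04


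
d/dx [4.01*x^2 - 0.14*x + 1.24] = 8.02*x - 0.14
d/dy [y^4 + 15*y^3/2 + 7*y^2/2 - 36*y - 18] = 4*y^3 + 45*y^2/2 + 7*y - 36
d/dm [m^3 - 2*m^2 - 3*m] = 3*m^2 - 4*m - 3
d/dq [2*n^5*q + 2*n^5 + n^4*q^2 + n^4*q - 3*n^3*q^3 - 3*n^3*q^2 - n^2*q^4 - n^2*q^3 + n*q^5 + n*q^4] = n*(2*n^4 + 2*n^3*q + n^3 - 9*n^2*q^2 - 6*n^2*q - 4*n*q^3 - 3*n*q^2 + 5*q^4 + 4*q^3)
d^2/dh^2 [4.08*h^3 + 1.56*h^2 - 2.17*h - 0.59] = 24.48*h + 3.12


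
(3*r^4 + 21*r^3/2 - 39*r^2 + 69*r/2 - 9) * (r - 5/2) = 3*r^5 + 3*r^4 - 261*r^3/4 + 132*r^2 - 381*r/4 + 45/2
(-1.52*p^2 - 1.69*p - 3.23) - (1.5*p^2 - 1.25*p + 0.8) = -3.02*p^2 - 0.44*p - 4.03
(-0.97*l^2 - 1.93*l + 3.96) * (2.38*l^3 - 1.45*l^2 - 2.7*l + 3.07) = -2.3086*l^5 - 3.1869*l^4 + 14.8423*l^3 - 3.5089*l^2 - 16.6171*l + 12.1572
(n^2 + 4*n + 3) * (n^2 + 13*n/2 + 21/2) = n^4 + 21*n^3/2 + 79*n^2/2 + 123*n/2 + 63/2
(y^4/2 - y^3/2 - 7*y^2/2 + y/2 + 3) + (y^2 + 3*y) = y^4/2 - y^3/2 - 5*y^2/2 + 7*y/2 + 3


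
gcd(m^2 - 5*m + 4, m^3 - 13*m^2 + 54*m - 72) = m - 4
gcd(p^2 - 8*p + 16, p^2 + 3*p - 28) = p - 4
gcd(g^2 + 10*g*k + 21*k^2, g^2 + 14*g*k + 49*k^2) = g + 7*k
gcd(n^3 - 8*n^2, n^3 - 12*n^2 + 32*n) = n^2 - 8*n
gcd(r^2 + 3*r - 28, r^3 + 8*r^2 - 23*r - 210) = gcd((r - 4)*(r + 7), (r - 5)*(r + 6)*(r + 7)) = r + 7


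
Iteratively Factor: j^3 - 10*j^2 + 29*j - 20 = (j - 1)*(j^2 - 9*j + 20) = (j - 4)*(j - 1)*(j - 5)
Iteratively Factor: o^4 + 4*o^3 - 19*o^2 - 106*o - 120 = (o + 3)*(o^3 + o^2 - 22*o - 40) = (o + 3)*(o + 4)*(o^2 - 3*o - 10) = (o + 2)*(o + 3)*(o + 4)*(o - 5)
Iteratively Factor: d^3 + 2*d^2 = (d)*(d^2 + 2*d) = d*(d + 2)*(d)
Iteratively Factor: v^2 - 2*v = (v)*(v - 2)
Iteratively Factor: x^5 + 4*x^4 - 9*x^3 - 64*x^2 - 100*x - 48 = (x + 1)*(x^4 + 3*x^3 - 12*x^2 - 52*x - 48) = (x - 4)*(x + 1)*(x^3 + 7*x^2 + 16*x + 12) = (x - 4)*(x + 1)*(x + 2)*(x^2 + 5*x + 6) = (x - 4)*(x + 1)*(x + 2)*(x + 3)*(x + 2)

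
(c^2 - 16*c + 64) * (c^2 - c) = c^4 - 17*c^3 + 80*c^2 - 64*c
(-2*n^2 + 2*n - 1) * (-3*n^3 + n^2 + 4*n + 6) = 6*n^5 - 8*n^4 - 3*n^3 - 5*n^2 + 8*n - 6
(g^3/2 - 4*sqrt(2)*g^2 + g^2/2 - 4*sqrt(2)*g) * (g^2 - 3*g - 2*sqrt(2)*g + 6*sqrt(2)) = g^5/2 - 5*sqrt(2)*g^4 - g^4 + 10*sqrt(2)*g^3 + 29*g^3/2 - 32*g^2 + 15*sqrt(2)*g^2 - 48*g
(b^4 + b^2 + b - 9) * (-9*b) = -9*b^5 - 9*b^3 - 9*b^2 + 81*b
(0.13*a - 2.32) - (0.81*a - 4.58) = 2.26 - 0.68*a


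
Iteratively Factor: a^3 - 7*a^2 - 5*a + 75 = (a - 5)*(a^2 - 2*a - 15) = (a - 5)^2*(a + 3)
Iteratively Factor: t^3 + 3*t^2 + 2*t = (t + 1)*(t^2 + 2*t) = (t + 1)*(t + 2)*(t)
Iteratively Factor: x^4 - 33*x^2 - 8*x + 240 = (x + 4)*(x^3 - 4*x^2 - 17*x + 60) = (x + 4)^2*(x^2 - 8*x + 15) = (x - 5)*(x + 4)^2*(x - 3)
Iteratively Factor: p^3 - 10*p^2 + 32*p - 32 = (p - 4)*(p^2 - 6*p + 8) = (p - 4)^2*(p - 2)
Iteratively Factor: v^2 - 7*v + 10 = (v - 5)*(v - 2)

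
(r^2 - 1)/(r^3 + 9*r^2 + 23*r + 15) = (r - 1)/(r^2 + 8*r + 15)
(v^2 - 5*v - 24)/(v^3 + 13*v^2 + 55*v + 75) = (v - 8)/(v^2 + 10*v + 25)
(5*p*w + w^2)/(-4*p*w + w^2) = (-5*p - w)/(4*p - w)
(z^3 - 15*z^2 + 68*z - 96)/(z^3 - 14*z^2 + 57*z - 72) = (z - 4)/(z - 3)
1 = 1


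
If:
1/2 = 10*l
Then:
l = 1/20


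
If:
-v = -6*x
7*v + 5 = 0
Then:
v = -5/7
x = -5/42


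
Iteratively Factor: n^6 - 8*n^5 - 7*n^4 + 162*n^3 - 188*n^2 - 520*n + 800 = (n - 5)*(n^5 - 3*n^4 - 22*n^3 + 52*n^2 + 72*n - 160) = (n - 5)*(n - 2)*(n^4 - n^3 - 24*n^2 + 4*n + 80) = (n - 5)*(n - 2)*(n + 4)*(n^3 - 5*n^2 - 4*n + 20) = (n - 5)^2*(n - 2)*(n + 4)*(n^2 - 4) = (n - 5)^2*(n - 2)*(n + 2)*(n + 4)*(n - 2)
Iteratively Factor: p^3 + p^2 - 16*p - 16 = (p - 4)*(p^2 + 5*p + 4) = (p - 4)*(p + 4)*(p + 1)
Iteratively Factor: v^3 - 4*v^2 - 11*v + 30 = (v - 5)*(v^2 + v - 6) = (v - 5)*(v - 2)*(v + 3)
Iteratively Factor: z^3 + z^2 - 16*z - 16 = (z - 4)*(z^2 + 5*z + 4) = (z - 4)*(z + 4)*(z + 1)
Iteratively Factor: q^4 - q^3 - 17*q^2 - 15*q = (q + 3)*(q^3 - 4*q^2 - 5*q) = (q + 1)*(q + 3)*(q^2 - 5*q) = q*(q + 1)*(q + 3)*(q - 5)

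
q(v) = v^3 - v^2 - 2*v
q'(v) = 3*v^2 - 2*v - 2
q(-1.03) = -0.09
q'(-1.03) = 3.24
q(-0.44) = 0.60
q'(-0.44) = -0.54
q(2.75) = 7.73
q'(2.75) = 15.19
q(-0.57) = 0.63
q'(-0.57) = 0.11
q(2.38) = 3.06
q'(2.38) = 10.23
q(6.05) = 172.74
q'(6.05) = 95.71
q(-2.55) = -17.98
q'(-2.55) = 22.61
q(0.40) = -0.90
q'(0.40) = -2.32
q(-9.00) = -792.00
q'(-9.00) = 259.00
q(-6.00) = -240.00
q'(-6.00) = 118.00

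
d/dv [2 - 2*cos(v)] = 2*sin(v)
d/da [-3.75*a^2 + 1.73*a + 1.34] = 1.73 - 7.5*a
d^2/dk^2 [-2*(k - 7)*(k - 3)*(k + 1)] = 36 - 12*k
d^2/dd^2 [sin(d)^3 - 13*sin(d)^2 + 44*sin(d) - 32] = -9*sin(d)^3 + 52*sin(d)^2 - 38*sin(d) - 26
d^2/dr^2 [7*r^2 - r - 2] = 14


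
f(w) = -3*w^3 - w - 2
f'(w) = -9*w^2 - 1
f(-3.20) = 99.50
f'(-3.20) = -93.16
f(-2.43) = 43.48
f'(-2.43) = -54.14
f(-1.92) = 21.15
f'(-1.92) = -34.18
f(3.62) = -147.93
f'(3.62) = -118.94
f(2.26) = -38.89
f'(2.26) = -46.97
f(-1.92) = 21.15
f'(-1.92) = -34.18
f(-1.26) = 5.26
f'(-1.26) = -15.29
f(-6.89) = 986.14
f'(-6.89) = -428.25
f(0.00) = -2.00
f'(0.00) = -1.00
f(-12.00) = 5194.00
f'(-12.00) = -1297.00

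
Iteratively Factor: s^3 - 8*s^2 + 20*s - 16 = (s - 2)*(s^2 - 6*s + 8) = (s - 4)*(s - 2)*(s - 2)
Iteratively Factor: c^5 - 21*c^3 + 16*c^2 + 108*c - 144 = (c - 2)*(c^4 + 2*c^3 - 17*c^2 - 18*c + 72) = (c - 2)*(c + 4)*(c^3 - 2*c^2 - 9*c + 18) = (c - 2)^2*(c + 4)*(c^2 - 9) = (c - 2)^2*(c + 3)*(c + 4)*(c - 3)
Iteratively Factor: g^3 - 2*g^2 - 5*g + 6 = (g + 2)*(g^2 - 4*g + 3) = (g - 3)*(g + 2)*(g - 1)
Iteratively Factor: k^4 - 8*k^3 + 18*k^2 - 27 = (k + 1)*(k^3 - 9*k^2 + 27*k - 27) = (k - 3)*(k + 1)*(k^2 - 6*k + 9) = (k - 3)^2*(k + 1)*(k - 3)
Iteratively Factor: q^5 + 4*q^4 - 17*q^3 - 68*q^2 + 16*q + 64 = (q - 1)*(q^4 + 5*q^3 - 12*q^2 - 80*q - 64) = (q - 1)*(q + 4)*(q^3 + q^2 - 16*q - 16) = (q - 4)*(q - 1)*(q + 4)*(q^2 + 5*q + 4) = (q - 4)*(q - 1)*(q + 4)^2*(q + 1)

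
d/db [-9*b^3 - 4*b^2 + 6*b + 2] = -27*b^2 - 8*b + 6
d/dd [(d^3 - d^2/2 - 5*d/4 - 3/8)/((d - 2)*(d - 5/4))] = (32*d^4 - 208*d^3 + 332*d^2 - 56*d - 139)/(2*(16*d^4 - 104*d^3 + 249*d^2 - 260*d + 100))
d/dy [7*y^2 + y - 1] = 14*y + 1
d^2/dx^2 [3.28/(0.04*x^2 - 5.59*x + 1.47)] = (-0.010496*x^2 + 1.466816*x + 3.28*(0.08*x - 5.59)*(0.16*x - 11.18) - 0.385728)/(0.04*x^2 - 5.59*x + 1.47)^3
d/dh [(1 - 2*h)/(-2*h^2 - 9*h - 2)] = (-4*h^2 + 4*h + 13)/(4*h^4 + 36*h^3 + 89*h^2 + 36*h + 4)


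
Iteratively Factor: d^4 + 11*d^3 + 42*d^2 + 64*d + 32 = (d + 4)*(d^3 + 7*d^2 + 14*d + 8) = (d + 1)*(d + 4)*(d^2 + 6*d + 8) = (d + 1)*(d + 2)*(d + 4)*(d + 4)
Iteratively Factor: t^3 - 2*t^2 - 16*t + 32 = (t - 2)*(t^2 - 16) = (t - 4)*(t - 2)*(t + 4)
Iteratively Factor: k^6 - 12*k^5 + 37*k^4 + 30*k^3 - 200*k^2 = (k + 2)*(k^5 - 14*k^4 + 65*k^3 - 100*k^2) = (k - 5)*(k + 2)*(k^4 - 9*k^3 + 20*k^2) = (k - 5)^2*(k + 2)*(k^3 - 4*k^2) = k*(k - 5)^2*(k + 2)*(k^2 - 4*k) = k*(k - 5)^2*(k - 4)*(k + 2)*(k)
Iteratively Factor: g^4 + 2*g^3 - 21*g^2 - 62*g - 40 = (g + 4)*(g^3 - 2*g^2 - 13*g - 10) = (g + 2)*(g + 4)*(g^2 - 4*g - 5) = (g + 1)*(g + 2)*(g + 4)*(g - 5)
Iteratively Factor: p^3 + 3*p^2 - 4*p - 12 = (p + 2)*(p^2 + p - 6) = (p - 2)*(p + 2)*(p + 3)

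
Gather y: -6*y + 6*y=0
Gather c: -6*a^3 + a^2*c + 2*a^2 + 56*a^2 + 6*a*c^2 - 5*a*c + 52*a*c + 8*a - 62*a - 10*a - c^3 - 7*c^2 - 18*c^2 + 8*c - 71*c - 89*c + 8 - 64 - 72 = -6*a^3 + 58*a^2 - 64*a - c^3 + c^2*(6*a - 25) + c*(a^2 + 47*a - 152) - 128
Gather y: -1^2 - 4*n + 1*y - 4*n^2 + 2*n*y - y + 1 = -4*n^2 + 2*n*y - 4*n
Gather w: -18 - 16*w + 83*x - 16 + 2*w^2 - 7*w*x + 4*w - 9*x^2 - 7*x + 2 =2*w^2 + w*(-7*x - 12) - 9*x^2 + 76*x - 32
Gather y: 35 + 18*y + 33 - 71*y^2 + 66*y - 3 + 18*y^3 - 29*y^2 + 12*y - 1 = 18*y^3 - 100*y^2 + 96*y + 64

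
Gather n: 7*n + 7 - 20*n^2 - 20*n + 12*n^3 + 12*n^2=12*n^3 - 8*n^2 - 13*n + 7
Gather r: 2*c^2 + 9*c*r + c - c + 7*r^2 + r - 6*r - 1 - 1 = 2*c^2 + 7*r^2 + r*(9*c - 5) - 2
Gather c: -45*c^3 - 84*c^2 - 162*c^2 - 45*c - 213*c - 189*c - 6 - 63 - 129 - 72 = -45*c^3 - 246*c^2 - 447*c - 270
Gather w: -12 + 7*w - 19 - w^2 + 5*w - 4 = -w^2 + 12*w - 35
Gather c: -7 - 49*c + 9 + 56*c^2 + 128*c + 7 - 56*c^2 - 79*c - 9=0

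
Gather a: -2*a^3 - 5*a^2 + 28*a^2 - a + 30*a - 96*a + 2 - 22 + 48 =-2*a^3 + 23*a^2 - 67*a + 28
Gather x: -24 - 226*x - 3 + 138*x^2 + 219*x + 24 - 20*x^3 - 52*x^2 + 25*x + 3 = -20*x^3 + 86*x^2 + 18*x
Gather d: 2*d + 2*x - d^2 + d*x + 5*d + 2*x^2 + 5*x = -d^2 + d*(x + 7) + 2*x^2 + 7*x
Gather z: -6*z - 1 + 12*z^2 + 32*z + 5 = 12*z^2 + 26*z + 4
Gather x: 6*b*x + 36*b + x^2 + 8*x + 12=36*b + x^2 + x*(6*b + 8) + 12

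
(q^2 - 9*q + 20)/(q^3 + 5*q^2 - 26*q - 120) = (q - 4)/(q^2 + 10*q + 24)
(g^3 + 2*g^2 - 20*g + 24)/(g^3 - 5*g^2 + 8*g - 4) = (g + 6)/(g - 1)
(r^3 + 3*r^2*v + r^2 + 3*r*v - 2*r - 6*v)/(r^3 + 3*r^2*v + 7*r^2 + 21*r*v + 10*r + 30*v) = (r - 1)/(r + 5)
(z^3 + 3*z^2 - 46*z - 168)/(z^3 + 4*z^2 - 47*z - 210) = (z + 4)/(z + 5)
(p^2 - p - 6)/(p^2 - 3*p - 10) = (p - 3)/(p - 5)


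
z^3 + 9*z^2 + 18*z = z*(z + 3)*(z + 6)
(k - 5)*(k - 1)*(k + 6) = k^3 - 31*k + 30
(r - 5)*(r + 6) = r^2 + r - 30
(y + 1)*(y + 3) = y^2 + 4*y + 3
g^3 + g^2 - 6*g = g*(g - 2)*(g + 3)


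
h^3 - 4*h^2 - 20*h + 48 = (h - 6)*(h - 2)*(h + 4)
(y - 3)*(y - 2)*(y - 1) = y^3 - 6*y^2 + 11*y - 6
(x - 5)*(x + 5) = x^2 - 25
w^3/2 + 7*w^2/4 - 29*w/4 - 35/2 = (w/2 + 1)*(w - 7/2)*(w + 5)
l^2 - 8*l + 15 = (l - 5)*(l - 3)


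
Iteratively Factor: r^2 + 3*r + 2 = (r + 2)*(r + 1)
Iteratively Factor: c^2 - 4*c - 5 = (c + 1)*(c - 5)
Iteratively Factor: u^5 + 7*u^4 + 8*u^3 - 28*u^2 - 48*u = (u + 3)*(u^4 + 4*u^3 - 4*u^2 - 16*u) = (u - 2)*(u + 3)*(u^3 + 6*u^2 + 8*u) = (u - 2)*(u + 2)*(u + 3)*(u^2 + 4*u) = u*(u - 2)*(u + 2)*(u + 3)*(u + 4)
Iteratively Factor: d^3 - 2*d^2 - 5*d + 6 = (d - 3)*(d^2 + d - 2) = (d - 3)*(d + 2)*(d - 1)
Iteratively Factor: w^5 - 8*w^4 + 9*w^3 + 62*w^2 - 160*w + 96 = (w - 1)*(w^4 - 7*w^3 + 2*w^2 + 64*w - 96) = (w - 4)*(w - 1)*(w^3 - 3*w^2 - 10*w + 24) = (w - 4)*(w - 1)*(w + 3)*(w^2 - 6*w + 8) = (w - 4)^2*(w - 1)*(w + 3)*(w - 2)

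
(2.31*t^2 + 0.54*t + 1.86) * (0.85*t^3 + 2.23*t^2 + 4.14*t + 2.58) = 1.9635*t^5 + 5.6103*t^4 + 12.3486*t^3 + 12.3432*t^2 + 9.0936*t + 4.7988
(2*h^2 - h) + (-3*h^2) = -h^2 - h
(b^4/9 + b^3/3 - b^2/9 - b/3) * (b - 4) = b^5/9 - b^4/9 - 13*b^3/9 + b^2/9 + 4*b/3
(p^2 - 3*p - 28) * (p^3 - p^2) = p^5 - 4*p^4 - 25*p^3 + 28*p^2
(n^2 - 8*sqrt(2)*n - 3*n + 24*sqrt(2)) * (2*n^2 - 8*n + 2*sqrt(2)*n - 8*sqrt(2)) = 2*n^4 - 14*sqrt(2)*n^3 - 14*n^3 - 8*n^2 + 98*sqrt(2)*n^2 - 168*sqrt(2)*n + 224*n - 384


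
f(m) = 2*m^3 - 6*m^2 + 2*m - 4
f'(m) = 6*m^2 - 12*m + 2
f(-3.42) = -161.02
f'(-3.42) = 113.22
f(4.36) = 56.43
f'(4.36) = 63.74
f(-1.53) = -28.27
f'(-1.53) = 34.41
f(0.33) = -3.92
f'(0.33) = -1.31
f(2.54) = -4.86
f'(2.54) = 10.23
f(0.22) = -3.83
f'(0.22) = -0.35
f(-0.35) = -5.52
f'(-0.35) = 6.94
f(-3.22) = -139.42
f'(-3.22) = 102.85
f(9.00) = 986.00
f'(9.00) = 380.00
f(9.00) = 986.00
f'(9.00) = 380.00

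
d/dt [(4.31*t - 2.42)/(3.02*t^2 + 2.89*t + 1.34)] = (-13.0162*t^2 + 14.6168*t + 12.7692)/(9.1204*t^4 + 17.4556*t^3 + 16.4457*t^2 + 7.7452*t + 1.7956)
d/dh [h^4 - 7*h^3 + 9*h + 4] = 4*h^3 - 21*h^2 + 9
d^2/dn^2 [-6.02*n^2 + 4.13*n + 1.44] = -12.0400000000000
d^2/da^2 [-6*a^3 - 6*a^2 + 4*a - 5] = -36*a - 12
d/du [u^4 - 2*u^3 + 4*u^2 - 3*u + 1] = 4*u^3 - 6*u^2 + 8*u - 3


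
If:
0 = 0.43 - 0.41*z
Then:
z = 1.05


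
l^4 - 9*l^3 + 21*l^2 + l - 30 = (l - 5)*(l - 3)*(l - 2)*(l + 1)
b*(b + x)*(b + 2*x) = b^3 + 3*b^2*x + 2*b*x^2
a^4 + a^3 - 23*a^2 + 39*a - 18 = (a - 3)*(a - 1)^2*(a + 6)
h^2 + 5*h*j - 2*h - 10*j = (h - 2)*(h + 5*j)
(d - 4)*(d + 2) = d^2 - 2*d - 8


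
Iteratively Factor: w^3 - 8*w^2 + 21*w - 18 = (w - 2)*(w^2 - 6*w + 9) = (w - 3)*(w - 2)*(w - 3)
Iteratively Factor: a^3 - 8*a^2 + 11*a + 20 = (a - 5)*(a^2 - 3*a - 4) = (a - 5)*(a - 4)*(a + 1)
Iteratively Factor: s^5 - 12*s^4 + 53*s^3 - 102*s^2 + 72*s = (s - 4)*(s^4 - 8*s^3 + 21*s^2 - 18*s) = s*(s - 4)*(s^3 - 8*s^2 + 21*s - 18) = s*(s - 4)*(s - 2)*(s^2 - 6*s + 9) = s*(s - 4)*(s - 3)*(s - 2)*(s - 3)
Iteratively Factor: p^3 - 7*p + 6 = (p - 1)*(p^2 + p - 6) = (p - 1)*(p + 3)*(p - 2)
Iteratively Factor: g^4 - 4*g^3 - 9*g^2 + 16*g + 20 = (g + 1)*(g^3 - 5*g^2 - 4*g + 20) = (g - 5)*(g + 1)*(g^2 - 4) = (g - 5)*(g + 1)*(g + 2)*(g - 2)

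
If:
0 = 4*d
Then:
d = 0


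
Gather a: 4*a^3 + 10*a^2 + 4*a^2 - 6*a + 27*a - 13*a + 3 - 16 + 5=4*a^3 + 14*a^2 + 8*a - 8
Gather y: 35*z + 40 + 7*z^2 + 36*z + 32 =7*z^2 + 71*z + 72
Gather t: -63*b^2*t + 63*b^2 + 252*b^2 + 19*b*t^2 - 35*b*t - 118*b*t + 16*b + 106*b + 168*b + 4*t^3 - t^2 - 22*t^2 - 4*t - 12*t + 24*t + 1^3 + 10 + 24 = 315*b^2 + 290*b + 4*t^3 + t^2*(19*b - 23) + t*(-63*b^2 - 153*b + 8) + 35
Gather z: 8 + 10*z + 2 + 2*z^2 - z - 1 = 2*z^2 + 9*z + 9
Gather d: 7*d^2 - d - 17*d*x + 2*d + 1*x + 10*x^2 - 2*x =7*d^2 + d*(1 - 17*x) + 10*x^2 - x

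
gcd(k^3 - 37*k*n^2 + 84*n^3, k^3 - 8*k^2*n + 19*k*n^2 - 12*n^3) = k^2 - 7*k*n + 12*n^2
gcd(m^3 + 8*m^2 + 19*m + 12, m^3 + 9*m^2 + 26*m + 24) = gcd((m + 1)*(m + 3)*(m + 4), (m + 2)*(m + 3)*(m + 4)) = m^2 + 7*m + 12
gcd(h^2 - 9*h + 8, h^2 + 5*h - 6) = h - 1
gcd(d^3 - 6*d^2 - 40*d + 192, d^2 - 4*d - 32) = d - 8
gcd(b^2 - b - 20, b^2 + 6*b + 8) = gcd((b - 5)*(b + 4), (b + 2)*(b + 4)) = b + 4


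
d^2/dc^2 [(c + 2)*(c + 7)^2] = 6*c + 32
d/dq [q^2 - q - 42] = 2*q - 1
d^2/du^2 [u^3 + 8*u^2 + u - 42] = 6*u + 16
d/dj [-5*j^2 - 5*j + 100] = -10*j - 5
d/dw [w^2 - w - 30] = 2*w - 1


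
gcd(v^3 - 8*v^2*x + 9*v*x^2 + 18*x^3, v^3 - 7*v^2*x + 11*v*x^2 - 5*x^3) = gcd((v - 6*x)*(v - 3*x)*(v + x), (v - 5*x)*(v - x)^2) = 1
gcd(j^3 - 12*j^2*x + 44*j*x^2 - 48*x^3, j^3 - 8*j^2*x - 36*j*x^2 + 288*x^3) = -j + 6*x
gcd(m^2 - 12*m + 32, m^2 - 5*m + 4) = m - 4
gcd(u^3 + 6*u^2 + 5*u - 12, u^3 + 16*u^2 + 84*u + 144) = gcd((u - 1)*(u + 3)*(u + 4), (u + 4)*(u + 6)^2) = u + 4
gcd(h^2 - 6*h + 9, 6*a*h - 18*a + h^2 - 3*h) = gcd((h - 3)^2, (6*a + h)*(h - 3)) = h - 3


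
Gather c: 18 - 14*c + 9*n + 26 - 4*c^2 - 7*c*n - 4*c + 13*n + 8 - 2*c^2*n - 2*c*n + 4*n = c^2*(-2*n - 4) + c*(-9*n - 18) + 26*n + 52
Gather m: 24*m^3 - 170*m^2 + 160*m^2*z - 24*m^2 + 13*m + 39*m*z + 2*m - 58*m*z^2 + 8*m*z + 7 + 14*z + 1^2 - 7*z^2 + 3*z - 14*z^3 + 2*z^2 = 24*m^3 + m^2*(160*z - 194) + m*(-58*z^2 + 47*z + 15) - 14*z^3 - 5*z^2 + 17*z + 8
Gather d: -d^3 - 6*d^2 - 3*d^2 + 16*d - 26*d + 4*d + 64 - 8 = -d^3 - 9*d^2 - 6*d + 56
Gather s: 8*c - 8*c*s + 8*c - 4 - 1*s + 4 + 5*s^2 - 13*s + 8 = 16*c + 5*s^2 + s*(-8*c - 14) + 8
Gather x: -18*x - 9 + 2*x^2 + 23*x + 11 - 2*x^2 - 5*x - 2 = 0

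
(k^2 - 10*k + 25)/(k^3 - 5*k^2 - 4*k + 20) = (k - 5)/(k^2 - 4)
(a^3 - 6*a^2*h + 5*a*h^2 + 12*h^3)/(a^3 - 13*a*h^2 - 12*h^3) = (a - 3*h)/(a + 3*h)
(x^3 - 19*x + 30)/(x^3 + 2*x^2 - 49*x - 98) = (x^3 - 19*x + 30)/(x^3 + 2*x^2 - 49*x - 98)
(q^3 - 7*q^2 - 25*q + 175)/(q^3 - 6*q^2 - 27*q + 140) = (q - 5)/(q - 4)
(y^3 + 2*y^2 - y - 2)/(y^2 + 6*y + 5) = (y^2 + y - 2)/(y + 5)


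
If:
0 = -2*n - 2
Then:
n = -1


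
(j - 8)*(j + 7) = j^2 - j - 56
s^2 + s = s*(s + 1)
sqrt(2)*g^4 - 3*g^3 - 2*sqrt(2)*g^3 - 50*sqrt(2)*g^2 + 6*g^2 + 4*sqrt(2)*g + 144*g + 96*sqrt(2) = (g - 8)*(g + 6)*(g - 2*sqrt(2))*(sqrt(2)*g + 1)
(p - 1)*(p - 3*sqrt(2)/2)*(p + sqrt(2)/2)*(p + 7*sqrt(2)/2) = p^4 - p^3 + 5*sqrt(2)*p^3/2 - 17*p^2/2 - 5*sqrt(2)*p^2/2 - 21*sqrt(2)*p/4 + 17*p/2 + 21*sqrt(2)/4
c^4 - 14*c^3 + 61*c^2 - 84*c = c*(c - 7)*(c - 4)*(c - 3)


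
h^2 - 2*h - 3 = (h - 3)*(h + 1)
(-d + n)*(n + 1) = -d*n - d + n^2 + n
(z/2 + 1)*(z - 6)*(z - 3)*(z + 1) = z^4/2 - 3*z^3 - 7*z^2/2 + 18*z + 18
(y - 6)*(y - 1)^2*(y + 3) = y^4 - 5*y^3 - 11*y^2 + 33*y - 18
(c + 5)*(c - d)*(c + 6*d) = c^3 + 5*c^2*d + 5*c^2 - 6*c*d^2 + 25*c*d - 30*d^2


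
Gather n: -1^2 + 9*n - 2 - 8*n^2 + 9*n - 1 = -8*n^2 + 18*n - 4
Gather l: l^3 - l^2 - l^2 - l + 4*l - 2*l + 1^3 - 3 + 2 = l^3 - 2*l^2 + l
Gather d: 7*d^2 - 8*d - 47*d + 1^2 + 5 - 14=7*d^2 - 55*d - 8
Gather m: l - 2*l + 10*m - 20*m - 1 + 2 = -l - 10*m + 1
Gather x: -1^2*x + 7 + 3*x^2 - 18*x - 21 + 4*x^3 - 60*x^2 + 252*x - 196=4*x^3 - 57*x^2 + 233*x - 210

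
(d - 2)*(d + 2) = d^2 - 4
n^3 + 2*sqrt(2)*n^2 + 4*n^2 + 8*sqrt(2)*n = n*(n + 4)*(n + 2*sqrt(2))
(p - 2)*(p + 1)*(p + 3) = p^3 + 2*p^2 - 5*p - 6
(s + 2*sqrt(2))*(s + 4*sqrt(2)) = s^2 + 6*sqrt(2)*s + 16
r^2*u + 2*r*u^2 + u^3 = u*(r + u)^2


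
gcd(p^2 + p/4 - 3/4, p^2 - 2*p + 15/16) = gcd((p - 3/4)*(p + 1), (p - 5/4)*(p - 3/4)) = p - 3/4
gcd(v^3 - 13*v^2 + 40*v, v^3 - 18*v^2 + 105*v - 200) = v^2 - 13*v + 40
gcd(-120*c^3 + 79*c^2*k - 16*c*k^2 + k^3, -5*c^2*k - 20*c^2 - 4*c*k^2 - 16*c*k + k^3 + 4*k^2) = 5*c - k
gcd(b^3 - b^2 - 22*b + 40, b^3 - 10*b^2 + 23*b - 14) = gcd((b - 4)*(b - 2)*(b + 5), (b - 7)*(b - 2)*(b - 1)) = b - 2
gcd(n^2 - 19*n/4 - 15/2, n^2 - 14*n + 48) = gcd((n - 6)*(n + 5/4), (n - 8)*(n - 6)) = n - 6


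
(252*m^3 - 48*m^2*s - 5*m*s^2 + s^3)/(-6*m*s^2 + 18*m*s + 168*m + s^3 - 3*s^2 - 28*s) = (-42*m^2 + m*s + s^2)/(s^2 - 3*s - 28)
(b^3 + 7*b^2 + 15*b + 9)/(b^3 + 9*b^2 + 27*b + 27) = (b + 1)/(b + 3)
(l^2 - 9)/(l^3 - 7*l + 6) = (l - 3)/(l^2 - 3*l + 2)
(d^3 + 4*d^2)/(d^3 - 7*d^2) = (d + 4)/(d - 7)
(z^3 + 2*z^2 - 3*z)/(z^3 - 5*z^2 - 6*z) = (-z^2 - 2*z + 3)/(-z^2 + 5*z + 6)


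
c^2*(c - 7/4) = c^3 - 7*c^2/4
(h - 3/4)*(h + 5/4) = h^2 + h/2 - 15/16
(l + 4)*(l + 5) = l^2 + 9*l + 20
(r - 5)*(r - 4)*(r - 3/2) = r^3 - 21*r^2/2 + 67*r/2 - 30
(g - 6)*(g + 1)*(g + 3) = g^3 - 2*g^2 - 21*g - 18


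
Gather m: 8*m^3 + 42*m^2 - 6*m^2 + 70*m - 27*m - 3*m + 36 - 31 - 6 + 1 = 8*m^3 + 36*m^2 + 40*m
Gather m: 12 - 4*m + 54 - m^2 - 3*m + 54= -m^2 - 7*m + 120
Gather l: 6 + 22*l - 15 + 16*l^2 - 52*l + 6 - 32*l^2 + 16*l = -16*l^2 - 14*l - 3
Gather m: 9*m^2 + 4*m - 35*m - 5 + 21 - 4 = 9*m^2 - 31*m + 12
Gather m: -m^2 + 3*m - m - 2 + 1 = -m^2 + 2*m - 1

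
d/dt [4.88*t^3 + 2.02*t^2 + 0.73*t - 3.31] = 14.64*t^2 + 4.04*t + 0.73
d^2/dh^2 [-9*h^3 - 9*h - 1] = -54*h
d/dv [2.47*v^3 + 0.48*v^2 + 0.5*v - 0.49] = 7.41*v^2 + 0.96*v + 0.5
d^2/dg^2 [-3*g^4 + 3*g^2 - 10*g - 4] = 6 - 36*g^2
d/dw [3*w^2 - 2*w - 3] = 6*w - 2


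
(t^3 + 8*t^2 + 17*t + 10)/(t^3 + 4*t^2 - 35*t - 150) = (t^2 + 3*t + 2)/(t^2 - t - 30)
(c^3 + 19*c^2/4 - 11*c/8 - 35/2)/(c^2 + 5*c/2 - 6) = (8*c^2 + 6*c - 35)/(4*(2*c - 3))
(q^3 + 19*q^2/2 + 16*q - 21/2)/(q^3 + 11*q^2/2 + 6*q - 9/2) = (q + 7)/(q + 3)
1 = 1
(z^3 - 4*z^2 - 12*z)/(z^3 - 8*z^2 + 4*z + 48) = z/(z - 4)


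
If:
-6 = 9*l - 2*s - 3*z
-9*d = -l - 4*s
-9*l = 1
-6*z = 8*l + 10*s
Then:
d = -167/243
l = -1/9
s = -41/27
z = 217/81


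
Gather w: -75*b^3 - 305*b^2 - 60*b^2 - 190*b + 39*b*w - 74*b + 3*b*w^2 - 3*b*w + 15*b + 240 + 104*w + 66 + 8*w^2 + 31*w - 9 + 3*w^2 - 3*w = -75*b^3 - 365*b^2 - 249*b + w^2*(3*b + 11) + w*(36*b + 132) + 297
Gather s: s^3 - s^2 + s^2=s^3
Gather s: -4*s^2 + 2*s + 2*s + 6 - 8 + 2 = -4*s^2 + 4*s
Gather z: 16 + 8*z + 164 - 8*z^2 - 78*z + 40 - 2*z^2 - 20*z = -10*z^2 - 90*z + 220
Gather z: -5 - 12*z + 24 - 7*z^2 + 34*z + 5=-7*z^2 + 22*z + 24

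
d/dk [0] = 0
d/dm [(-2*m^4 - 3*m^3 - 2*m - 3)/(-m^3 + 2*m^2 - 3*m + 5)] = (2*m^6 - 8*m^5 + 12*m^4 - 26*m^3 - 50*m^2 + 12*m - 19)/(m^6 - 4*m^5 + 10*m^4 - 22*m^3 + 29*m^2 - 30*m + 25)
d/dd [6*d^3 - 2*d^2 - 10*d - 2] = 18*d^2 - 4*d - 10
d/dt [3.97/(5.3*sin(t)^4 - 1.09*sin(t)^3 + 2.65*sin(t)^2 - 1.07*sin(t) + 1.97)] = (-84.164*sin(t)^3 + 12.9819*sin(t)^2 - 21.041*sin(t) + 4.2479)*cos(t)/(5.3*sin(t)^4 - 1.09*sin(t)^3 + 2.65*sin(t)^2 - 1.07*sin(t) + 1.97)^2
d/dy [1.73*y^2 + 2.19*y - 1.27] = 3.46*y + 2.19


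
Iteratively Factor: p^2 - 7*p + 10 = (p - 5)*(p - 2)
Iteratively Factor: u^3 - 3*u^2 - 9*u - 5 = (u + 1)*(u^2 - 4*u - 5) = (u + 1)^2*(u - 5)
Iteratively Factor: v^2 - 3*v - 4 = (v + 1)*(v - 4)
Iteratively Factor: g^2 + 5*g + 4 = (g + 1)*(g + 4)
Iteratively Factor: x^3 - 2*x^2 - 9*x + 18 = (x - 3)*(x^2 + x - 6) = (x - 3)*(x - 2)*(x + 3)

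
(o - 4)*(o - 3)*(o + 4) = o^3 - 3*o^2 - 16*o + 48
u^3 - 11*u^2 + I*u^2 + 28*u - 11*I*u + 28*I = (u - 7)*(u - 4)*(u + I)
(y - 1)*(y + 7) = y^2 + 6*y - 7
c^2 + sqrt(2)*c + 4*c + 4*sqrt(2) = (c + 4)*(c + sqrt(2))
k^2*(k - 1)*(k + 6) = k^4 + 5*k^3 - 6*k^2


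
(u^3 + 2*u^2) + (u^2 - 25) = u^3 + 3*u^2 - 25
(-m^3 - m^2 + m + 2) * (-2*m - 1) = 2*m^4 + 3*m^3 - m^2 - 5*m - 2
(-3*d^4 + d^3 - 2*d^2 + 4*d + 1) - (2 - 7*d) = -3*d^4 + d^3 - 2*d^2 + 11*d - 1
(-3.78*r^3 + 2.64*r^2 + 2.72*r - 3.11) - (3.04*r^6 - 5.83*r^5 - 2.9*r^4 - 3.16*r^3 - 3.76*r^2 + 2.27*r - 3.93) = -3.04*r^6 + 5.83*r^5 + 2.9*r^4 - 0.62*r^3 + 6.4*r^2 + 0.45*r + 0.82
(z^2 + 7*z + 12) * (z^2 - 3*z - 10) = z^4 + 4*z^3 - 19*z^2 - 106*z - 120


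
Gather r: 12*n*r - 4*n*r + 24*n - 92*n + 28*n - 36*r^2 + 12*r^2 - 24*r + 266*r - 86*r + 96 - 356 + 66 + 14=-40*n - 24*r^2 + r*(8*n + 156) - 180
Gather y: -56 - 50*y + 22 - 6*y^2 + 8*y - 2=-6*y^2 - 42*y - 36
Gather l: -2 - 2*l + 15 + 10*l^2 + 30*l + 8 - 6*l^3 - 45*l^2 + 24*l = -6*l^3 - 35*l^2 + 52*l + 21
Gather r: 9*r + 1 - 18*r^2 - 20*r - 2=-18*r^2 - 11*r - 1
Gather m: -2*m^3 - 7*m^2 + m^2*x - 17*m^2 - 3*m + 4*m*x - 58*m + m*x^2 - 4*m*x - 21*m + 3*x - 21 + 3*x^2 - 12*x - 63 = -2*m^3 + m^2*(x - 24) + m*(x^2 - 82) + 3*x^2 - 9*x - 84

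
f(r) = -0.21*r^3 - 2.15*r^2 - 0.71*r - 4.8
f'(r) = -0.63*r^2 - 4.3*r - 0.71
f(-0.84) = -5.60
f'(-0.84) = 2.46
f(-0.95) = -5.89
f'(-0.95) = 2.81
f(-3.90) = -22.28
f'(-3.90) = 6.48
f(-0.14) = -4.74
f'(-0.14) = -0.12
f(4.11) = -58.62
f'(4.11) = -29.03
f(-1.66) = -8.59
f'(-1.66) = 4.69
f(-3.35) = -18.65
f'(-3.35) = 6.62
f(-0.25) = -4.75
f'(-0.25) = 0.33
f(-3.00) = -16.35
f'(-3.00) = 6.52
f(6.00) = -131.82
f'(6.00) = -49.19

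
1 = 1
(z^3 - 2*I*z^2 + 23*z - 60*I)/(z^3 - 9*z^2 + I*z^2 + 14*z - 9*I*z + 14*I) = (z^3 - 2*I*z^2 + 23*z - 60*I)/(z^3 + z^2*(-9 + I) + z*(14 - 9*I) + 14*I)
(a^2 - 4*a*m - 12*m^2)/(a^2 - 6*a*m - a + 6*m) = (a + 2*m)/(a - 1)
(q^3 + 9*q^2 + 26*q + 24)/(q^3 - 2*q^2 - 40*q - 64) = (q + 3)/(q - 8)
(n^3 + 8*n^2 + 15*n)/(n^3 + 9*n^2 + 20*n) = (n + 3)/(n + 4)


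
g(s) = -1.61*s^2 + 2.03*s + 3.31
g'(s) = 2.03 - 3.22*s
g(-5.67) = -59.96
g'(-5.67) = 20.29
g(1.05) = 3.67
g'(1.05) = -1.35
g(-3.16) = -19.18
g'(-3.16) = 12.21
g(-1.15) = -1.15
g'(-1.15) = 5.73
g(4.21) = -16.68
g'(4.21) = -11.53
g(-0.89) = 0.23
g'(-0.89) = 4.90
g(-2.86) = -15.66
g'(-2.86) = 11.24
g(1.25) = 3.33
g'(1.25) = -2.00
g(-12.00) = -252.89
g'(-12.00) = 40.67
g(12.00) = -204.17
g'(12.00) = -36.61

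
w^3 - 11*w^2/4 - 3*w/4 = w*(w - 3)*(w + 1/4)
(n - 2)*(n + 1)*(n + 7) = n^3 + 6*n^2 - 9*n - 14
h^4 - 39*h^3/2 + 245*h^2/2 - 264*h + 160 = (h - 8)^2*(h - 5/2)*(h - 1)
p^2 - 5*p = p*(p - 5)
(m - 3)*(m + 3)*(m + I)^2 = m^4 + 2*I*m^3 - 10*m^2 - 18*I*m + 9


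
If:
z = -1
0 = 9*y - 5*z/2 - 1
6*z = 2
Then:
No Solution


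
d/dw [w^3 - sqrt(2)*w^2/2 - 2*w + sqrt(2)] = 3*w^2 - sqrt(2)*w - 2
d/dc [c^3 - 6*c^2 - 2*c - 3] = 3*c^2 - 12*c - 2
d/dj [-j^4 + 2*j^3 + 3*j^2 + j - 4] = -4*j^3 + 6*j^2 + 6*j + 1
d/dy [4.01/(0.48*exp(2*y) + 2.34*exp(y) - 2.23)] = (-3.8496*exp(y) - 9.3834)*exp(y)/(0.48*exp(2*y) + 2.34*exp(y) - 2.23)^2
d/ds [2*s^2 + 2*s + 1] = 4*s + 2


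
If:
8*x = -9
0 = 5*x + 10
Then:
No Solution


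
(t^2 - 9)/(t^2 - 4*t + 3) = (t + 3)/(t - 1)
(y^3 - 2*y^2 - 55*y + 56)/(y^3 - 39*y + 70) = (y^2 - 9*y + 8)/(y^2 - 7*y + 10)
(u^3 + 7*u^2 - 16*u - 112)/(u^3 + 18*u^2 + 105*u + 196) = (u - 4)/(u + 7)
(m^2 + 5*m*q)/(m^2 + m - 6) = m*(m + 5*q)/(m^2 + m - 6)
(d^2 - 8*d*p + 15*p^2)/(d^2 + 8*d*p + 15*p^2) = (d^2 - 8*d*p + 15*p^2)/(d^2 + 8*d*p + 15*p^2)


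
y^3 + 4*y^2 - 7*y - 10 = (y - 2)*(y + 1)*(y + 5)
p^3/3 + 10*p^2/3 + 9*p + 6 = (p/3 + 1/3)*(p + 3)*(p + 6)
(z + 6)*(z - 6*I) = z^2 + 6*z - 6*I*z - 36*I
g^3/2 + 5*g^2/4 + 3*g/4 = g*(g/2 + 1/2)*(g + 3/2)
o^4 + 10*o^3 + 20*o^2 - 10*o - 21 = (o - 1)*(o + 1)*(o + 3)*(o + 7)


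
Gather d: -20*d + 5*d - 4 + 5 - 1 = -15*d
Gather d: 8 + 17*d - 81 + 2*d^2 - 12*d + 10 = 2*d^2 + 5*d - 63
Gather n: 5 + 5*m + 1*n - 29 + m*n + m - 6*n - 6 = 6*m + n*(m - 5) - 30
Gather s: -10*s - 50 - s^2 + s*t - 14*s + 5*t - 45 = -s^2 + s*(t - 24) + 5*t - 95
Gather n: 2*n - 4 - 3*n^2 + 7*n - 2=-3*n^2 + 9*n - 6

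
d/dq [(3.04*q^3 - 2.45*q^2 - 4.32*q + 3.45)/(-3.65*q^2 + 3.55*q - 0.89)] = (-11.096*q^4 + 21.584*q^3 - 32.5823*q^2 + 29.546*q - 8.4027)/(13.3225*q^4 - 25.915*q^3 + 19.0995*q^2 - 6.319*q + 0.7921)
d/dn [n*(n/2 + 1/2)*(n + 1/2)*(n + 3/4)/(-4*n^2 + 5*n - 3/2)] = (-128*n^5 + 96*n^4 + 264*n^3 - 8*n^2 - 78*n - 9)/(8*(64*n^4 - 160*n^3 + 148*n^2 - 60*n + 9))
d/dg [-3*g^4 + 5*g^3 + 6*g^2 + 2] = 3*g*(-4*g^2 + 5*g + 4)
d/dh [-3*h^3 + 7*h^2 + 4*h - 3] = -9*h^2 + 14*h + 4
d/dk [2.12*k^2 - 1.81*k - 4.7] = 4.24*k - 1.81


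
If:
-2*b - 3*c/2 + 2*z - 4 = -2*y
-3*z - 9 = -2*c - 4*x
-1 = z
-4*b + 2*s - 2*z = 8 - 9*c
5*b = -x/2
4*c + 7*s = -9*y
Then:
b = -57/1568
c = 891/392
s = -1431/196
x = 285/784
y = 915/196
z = -1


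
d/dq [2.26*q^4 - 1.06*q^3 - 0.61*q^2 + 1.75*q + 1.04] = 9.04*q^3 - 3.18*q^2 - 1.22*q + 1.75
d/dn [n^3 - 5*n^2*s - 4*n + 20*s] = 3*n^2 - 10*n*s - 4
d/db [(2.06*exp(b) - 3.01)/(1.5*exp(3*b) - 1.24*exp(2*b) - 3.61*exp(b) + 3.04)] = (-6.18*exp(3*b) + 16.0994*exp(2*b) - 7.4648*exp(b) - 4.6037)*exp(b)/(2.25*exp(6*b) - 3.72*exp(5*b) - 9.2924*exp(4*b) + 18.0728*exp(3*b) + 5.4929*exp(2*b) - 21.9488*exp(b) + 9.2416)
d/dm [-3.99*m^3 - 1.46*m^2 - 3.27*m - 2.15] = -11.97*m^2 - 2.92*m - 3.27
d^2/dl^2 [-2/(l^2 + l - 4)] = 4*(l^2 + l - (2*l + 1)^2 - 4)/(l^2 + l - 4)^3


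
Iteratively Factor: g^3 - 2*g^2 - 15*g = (g)*(g^2 - 2*g - 15) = g*(g - 5)*(g + 3)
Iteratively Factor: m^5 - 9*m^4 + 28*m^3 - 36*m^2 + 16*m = (m - 2)*(m^4 - 7*m^3 + 14*m^2 - 8*m) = m*(m - 2)*(m^3 - 7*m^2 + 14*m - 8) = m*(m - 2)*(m - 1)*(m^2 - 6*m + 8) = m*(m - 4)*(m - 2)*(m - 1)*(m - 2)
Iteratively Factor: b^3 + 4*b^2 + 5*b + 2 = (b + 1)*(b^2 + 3*b + 2) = (b + 1)*(b + 2)*(b + 1)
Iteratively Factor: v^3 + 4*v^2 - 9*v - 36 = (v + 4)*(v^2 - 9) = (v + 3)*(v + 4)*(v - 3)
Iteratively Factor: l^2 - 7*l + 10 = (l - 5)*(l - 2)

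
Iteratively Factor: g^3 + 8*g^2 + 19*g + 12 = (g + 3)*(g^2 + 5*g + 4) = (g + 3)*(g + 4)*(g + 1)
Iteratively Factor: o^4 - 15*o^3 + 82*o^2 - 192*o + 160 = (o - 4)*(o^3 - 11*o^2 + 38*o - 40) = (o - 4)*(o - 2)*(o^2 - 9*o + 20) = (o - 4)^2*(o - 2)*(o - 5)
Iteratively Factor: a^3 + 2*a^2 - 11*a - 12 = (a - 3)*(a^2 + 5*a + 4) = (a - 3)*(a + 4)*(a + 1)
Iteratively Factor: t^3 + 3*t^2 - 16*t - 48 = (t + 4)*(t^2 - t - 12) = (t + 3)*(t + 4)*(t - 4)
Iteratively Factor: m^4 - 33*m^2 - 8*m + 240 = (m - 5)*(m^3 + 5*m^2 - 8*m - 48) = (m - 5)*(m + 4)*(m^2 + m - 12) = (m - 5)*(m + 4)^2*(m - 3)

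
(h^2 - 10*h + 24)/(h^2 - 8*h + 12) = (h - 4)/(h - 2)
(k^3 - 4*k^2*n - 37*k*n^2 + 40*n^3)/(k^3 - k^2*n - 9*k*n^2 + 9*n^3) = (k^2 - 3*k*n - 40*n^2)/(k^2 - 9*n^2)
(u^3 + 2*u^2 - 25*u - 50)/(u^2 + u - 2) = (u^2 - 25)/(u - 1)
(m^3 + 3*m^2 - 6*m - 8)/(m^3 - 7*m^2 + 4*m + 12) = (m + 4)/(m - 6)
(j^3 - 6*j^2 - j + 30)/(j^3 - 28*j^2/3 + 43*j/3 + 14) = 3*(j^2 - 3*j - 10)/(3*j^2 - 19*j - 14)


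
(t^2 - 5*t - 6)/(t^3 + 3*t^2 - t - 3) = (t - 6)/(t^2 + 2*t - 3)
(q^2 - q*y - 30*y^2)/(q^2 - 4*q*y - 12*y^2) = (q + 5*y)/(q + 2*y)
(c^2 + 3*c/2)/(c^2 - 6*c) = (c + 3/2)/(c - 6)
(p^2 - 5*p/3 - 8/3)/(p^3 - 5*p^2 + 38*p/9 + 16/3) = 3*(p + 1)/(3*p^2 - 7*p - 6)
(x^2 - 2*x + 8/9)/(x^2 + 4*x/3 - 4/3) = (x - 4/3)/(x + 2)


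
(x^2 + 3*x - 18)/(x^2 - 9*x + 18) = (x + 6)/(x - 6)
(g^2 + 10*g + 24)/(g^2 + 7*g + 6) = (g + 4)/(g + 1)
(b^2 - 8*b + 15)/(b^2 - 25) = (b - 3)/(b + 5)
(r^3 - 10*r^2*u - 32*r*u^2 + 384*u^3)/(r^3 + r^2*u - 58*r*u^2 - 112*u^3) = (r^2 - 2*r*u - 48*u^2)/(r^2 + 9*r*u + 14*u^2)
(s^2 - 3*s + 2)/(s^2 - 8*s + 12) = (s - 1)/(s - 6)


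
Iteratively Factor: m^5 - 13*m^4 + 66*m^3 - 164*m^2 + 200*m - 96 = (m - 3)*(m^4 - 10*m^3 + 36*m^2 - 56*m + 32) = (m - 3)*(m - 2)*(m^3 - 8*m^2 + 20*m - 16) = (m - 3)*(m - 2)^2*(m^2 - 6*m + 8) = (m - 3)*(m - 2)^3*(m - 4)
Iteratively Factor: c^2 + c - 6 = (c - 2)*(c + 3)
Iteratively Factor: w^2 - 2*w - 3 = (w + 1)*(w - 3)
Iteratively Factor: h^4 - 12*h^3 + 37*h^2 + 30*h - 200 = (h - 4)*(h^3 - 8*h^2 + 5*h + 50) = (h - 4)*(h + 2)*(h^2 - 10*h + 25) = (h - 5)*(h - 4)*(h + 2)*(h - 5)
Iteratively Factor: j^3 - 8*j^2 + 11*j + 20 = (j - 5)*(j^2 - 3*j - 4) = (j - 5)*(j + 1)*(j - 4)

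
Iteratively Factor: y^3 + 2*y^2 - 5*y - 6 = (y - 2)*(y^2 + 4*y + 3) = (y - 2)*(y + 3)*(y + 1)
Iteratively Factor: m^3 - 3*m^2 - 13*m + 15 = (m + 3)*(m^2 - 6*m + 5) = (m - 1)*(m + 3)*(m - 5)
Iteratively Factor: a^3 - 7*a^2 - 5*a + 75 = (a - 5)*(a^2 - 2*a - 15) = (a - 5)*(a + 3)*(a - 5)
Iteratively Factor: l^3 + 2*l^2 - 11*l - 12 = (l - 3)*(l^2 + 5*l + 4) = (l - 3)*(l + 1)*(l + 4)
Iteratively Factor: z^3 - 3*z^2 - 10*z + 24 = (z - 4)*(z^2 + z - 6) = (z - 4)*(z - 2)*(z + 3)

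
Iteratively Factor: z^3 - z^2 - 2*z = (z - 2)*(z^2 + z) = z*(z - 2)*(z + 1)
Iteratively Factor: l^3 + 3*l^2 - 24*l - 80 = (l - 5)*(l^2 + 8*l + 16) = (l - 5)*(l + 4)*(l + 4)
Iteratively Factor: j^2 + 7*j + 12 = (j + 4)*(j + 3)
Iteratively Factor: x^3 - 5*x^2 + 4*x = (x - 1)*(x^2 - 4*x) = (x - 4)*(x - 1)*(x)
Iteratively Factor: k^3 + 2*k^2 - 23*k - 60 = (k - 5)*(k^2 + 7*k + 12) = (k - 5)*(k + 3)*(k + 4)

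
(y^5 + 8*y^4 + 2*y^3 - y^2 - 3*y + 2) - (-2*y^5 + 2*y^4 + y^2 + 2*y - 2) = 3*y^5 + 6*y^4 + 2*y^3 - 2*y^2 - 5*y + 4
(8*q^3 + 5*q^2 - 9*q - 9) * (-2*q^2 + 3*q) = -16*q^5 + 14*q^4 + 33*q^3 - 9*q^2 - 27*q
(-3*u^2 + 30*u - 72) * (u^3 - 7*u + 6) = -3*u^5 + 30*u^4 - 51*u^3 - 228*u^2 + 684*u - 432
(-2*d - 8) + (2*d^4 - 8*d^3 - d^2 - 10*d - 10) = 2*d^4 - 8*d^3 - d^2 - 12*d - 18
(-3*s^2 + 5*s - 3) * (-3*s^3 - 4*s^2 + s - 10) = 9*s^5 - 3*s^4 - 14*s^3 + 47*s^2 - 53*s + 30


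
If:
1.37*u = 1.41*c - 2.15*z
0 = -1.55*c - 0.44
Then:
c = -0.28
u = -1.56934306569343*z - 0.292159171179656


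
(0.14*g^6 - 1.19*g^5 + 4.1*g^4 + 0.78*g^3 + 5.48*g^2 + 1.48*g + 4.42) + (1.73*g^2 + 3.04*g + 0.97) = 0.14*g^6 - 1.19*g^5 + 4.1*g^4 + 0.78*g^3 + 7.21*g^2 + 4.52*g + 5.39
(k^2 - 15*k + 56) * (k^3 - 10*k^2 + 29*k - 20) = k^5 - 25*k^4 + 235*k^3 - 1015*k^2 + 1924*k - 1120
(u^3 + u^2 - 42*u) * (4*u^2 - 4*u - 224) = 4*u^5 - 396*u^3 - 56*u^2 + 9408*u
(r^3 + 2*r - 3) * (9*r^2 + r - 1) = 9*r^5 + r^4 + 17*r^3 - 25*r^2 - 5*r + 3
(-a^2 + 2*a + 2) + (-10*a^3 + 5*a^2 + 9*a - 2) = -10*a^3 + 4*a^2 + 11*a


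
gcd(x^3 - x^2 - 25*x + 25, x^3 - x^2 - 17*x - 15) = x - 5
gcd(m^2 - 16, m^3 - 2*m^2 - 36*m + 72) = 1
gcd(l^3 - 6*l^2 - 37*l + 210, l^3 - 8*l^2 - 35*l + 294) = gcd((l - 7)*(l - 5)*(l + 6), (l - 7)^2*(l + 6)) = l^2 - l - 42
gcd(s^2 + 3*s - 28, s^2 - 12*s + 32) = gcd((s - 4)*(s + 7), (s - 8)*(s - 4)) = s - 4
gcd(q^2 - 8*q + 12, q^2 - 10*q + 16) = q - 2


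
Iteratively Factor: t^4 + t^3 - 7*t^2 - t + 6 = (t + 3)*(t^3 - 2*t^2 - t + 2) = (t - 1)*(t + 3)*(t^2 - t - 2) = (t - 2)*(t - 1)*(t + 3)*(t + 1)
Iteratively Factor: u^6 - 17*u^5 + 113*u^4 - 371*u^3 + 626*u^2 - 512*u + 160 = (u - 2)*(u^5 - 15*u^4 + 83*u^3 - 205*u^2 + 216*u - 80) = (u - 2)*(u - 1)*(u^4 - 14*u^3 + 69*u^2 - 136*u + 80) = (u - 4)*(u - 2)*(u - 1)*(u^3 - 10*u^2 + 29*u - 20) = (u - 4)*(u - 2)*(u - 1)^2*(u^2 - 9*u + 20) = (u - 4)^2*(u - 2)*(u - 1)^2*(u - 5)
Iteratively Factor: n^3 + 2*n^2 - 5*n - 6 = (n - 2)*(n^2 + 4*n + 3) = (n - 2)*(n + 1)*(n + 3)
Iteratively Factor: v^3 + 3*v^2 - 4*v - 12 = (v + 3)*(v^2 - 4) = (v - 2)*(v + 3)*(v + 2)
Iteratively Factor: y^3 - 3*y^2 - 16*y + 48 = (y - 3)*(y^2 - 16) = (y - 4)*(y - 3)*(y + 4)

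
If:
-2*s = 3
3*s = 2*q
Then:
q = -9/4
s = -3/2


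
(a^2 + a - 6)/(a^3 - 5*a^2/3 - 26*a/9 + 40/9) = 9*(a + 3)/(9*a^2 + 3*a - 20)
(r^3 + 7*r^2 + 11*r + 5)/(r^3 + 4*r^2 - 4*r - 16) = (r^3 + 7*r^2 + 11*r + 5)/(r^3 + 4*r^2 - 4*r - 16)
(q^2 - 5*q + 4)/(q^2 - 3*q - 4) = (q - 1)/(q + 1)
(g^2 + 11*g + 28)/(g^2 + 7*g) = (g + 4)/g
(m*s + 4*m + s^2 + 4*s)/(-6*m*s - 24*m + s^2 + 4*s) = (m + s)/(-6*m + s)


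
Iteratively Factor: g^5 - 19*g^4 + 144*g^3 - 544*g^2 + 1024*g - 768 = (g - 4)*(g^4 - 15*g^3 + 84*g^2 - 208*g + 192) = (g - 4)^2*(g^3 - 11*g^2 + 40*g - 48) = (g - 4)^3*(g^2 - 7*g + 12) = (g - 4)^4*(g - 3)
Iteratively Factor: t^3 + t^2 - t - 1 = (t - 1)*(t^2 + 2*t + 1) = (t - 1)*(t + 1)*(t + 1)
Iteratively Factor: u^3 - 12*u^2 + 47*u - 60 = (u - 5)*(u^2 - 7*u + 12) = (u - 5)*(u - 3)*(u - 4)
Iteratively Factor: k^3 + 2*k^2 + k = (k + 1)*(k^2 + k) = (k + 1)^2*(k)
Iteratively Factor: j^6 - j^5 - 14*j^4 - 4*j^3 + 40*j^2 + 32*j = (j + 2)*(j^5 - 3*j^4 - 8*j^3 + 12*j^2 + 16*j) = j*(j + 2)*(j^4 - 3*j^3 - 8*j^2 + 12*j + 16) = j*(j + 2)^2*(j^3 - 5*j^2 + 2*j + 8) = j*(j - 4)*(j + 2)^2*(j^2 - j - 2) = j*(j - 4)*(j - 2)*(j + 2)^2*(j + 1)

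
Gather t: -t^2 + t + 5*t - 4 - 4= -t^2 + 6*t - 8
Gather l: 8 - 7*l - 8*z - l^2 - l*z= -l^2 + l*(-z - 7) - 8*z + 8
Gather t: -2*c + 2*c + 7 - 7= 0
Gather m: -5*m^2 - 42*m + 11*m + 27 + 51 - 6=-5*m^2 - 31*m + 72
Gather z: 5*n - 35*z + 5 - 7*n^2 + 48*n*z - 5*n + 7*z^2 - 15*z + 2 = -7*n^2 + 7*z^2 + z*(48*n - 50) + 7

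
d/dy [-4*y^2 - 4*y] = -8*y - 4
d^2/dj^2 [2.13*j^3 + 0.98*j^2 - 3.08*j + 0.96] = 12.78*j + 1.96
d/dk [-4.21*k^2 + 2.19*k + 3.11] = 2.19 - 8.42*k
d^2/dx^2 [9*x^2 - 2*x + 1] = 18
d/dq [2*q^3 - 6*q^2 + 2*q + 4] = 6*q^2 - 12*q + 2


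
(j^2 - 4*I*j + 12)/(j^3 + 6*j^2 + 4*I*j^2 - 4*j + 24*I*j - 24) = (j - 6*I)/(j^2 + 2*j*(3 + I) + 12*I)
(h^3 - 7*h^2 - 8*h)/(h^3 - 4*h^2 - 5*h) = (h - 8)/(h - 5)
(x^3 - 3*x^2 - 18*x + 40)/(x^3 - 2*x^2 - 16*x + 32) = (x - 5)/(x - 4)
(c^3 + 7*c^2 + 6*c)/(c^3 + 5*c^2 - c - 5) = c*(c + 6)/(c^2 + 4*c - 5)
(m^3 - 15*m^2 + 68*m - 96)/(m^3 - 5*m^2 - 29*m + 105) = (m^2 - 12*m + 32)/(m^2 - 2*m - 35)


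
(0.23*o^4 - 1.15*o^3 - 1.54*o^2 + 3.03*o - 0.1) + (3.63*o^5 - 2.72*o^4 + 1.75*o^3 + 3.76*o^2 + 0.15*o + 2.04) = 3.63*o^5 - 2.49*o^4 + 0.6*o^3 + 2.22*o^2 + 3.18*o + 1.94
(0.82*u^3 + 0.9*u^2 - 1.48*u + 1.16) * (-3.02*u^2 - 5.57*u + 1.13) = -2.4764*u^5 - 7.2854*u^4 + 0.383199999999999*u^3 + 5.7574*u^2 - 8.1336*u + 1.3108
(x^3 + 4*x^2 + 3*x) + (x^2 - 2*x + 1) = x^3 + 5*x^2 + x + 1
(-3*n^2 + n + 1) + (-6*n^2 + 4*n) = -9*n^2 + 5*n + 1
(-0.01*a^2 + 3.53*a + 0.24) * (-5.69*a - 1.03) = 0.0569*a^3 - 20.0754*a^2 - 5.0015*a - 0.2472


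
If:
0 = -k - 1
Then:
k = -1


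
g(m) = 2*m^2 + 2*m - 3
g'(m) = 4*m + 2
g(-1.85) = 0.14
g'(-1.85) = -5.40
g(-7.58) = 96.75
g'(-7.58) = -28.32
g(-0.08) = -3.15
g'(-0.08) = 1.68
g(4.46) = 45.70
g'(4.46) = 19.84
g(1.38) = 3.57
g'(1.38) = 7.52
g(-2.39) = 3.64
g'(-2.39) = -7.56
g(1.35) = 3.34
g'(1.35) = 7.40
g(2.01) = 9.10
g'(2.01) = 10.04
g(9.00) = 177.00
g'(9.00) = 38.00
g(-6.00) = 57.00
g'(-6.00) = -22.00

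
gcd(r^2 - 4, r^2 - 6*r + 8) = r - 2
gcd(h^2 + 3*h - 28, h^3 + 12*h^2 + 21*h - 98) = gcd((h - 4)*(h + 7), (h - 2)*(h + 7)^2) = h + 7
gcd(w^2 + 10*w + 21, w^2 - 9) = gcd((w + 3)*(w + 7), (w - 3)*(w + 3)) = w + 3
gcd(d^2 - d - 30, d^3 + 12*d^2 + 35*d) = d + 5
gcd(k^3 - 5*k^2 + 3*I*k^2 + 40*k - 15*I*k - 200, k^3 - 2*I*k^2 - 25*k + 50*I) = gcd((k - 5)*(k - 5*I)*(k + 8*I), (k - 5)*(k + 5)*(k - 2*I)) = k - 5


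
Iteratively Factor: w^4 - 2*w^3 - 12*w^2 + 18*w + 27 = (w + 1)*(w^3 - 3*w^2 - 9*w + 27) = (w - 3)*(w + 1)*(w^2 - 9) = (w - 3)^2*(w + 1)*(w + 3)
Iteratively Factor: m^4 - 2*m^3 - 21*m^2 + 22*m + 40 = (m - 5)*(m^3 + 3*m^2 - 6*m - 8) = (m - 5)*(m + 4)*(m^2 - m - 2) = (m - 5)*(m - 2)*(m + 4)*(m + 1)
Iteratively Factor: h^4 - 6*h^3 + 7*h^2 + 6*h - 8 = (h + 1)*(h^3 - 7*h^2 + 14*h - 8) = (h - 4)*(h + 1)*(h^2 - 3*h + 2) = (h - 4)*(h - 2)*(h + 1)*(h - 1)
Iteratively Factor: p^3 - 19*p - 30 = (p - 5)*(p^2 + 5*p + 6) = (p - 5)*(p + 3)*(p + 2)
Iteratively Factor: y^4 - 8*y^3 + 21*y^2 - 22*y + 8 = (y - 1)*(y^3 - 7*y^2 + 14*y - 8) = (y - 4)*(y - 1)*(y^2 - 3*y + 2) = (y - 4)*(y - 1)^2*(y - 2)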